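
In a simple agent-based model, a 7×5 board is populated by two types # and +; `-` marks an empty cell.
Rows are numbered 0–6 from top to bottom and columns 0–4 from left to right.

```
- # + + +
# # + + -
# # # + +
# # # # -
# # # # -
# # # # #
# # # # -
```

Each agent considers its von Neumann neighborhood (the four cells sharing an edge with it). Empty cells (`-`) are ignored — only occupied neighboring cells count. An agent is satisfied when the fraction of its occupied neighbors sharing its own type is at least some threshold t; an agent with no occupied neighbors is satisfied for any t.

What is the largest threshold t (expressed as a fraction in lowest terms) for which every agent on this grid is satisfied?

Row 0: (0,1)# 1/2 · (0,2)+ 2/3 · (0,3)+ 3/3 · (0,4)+ 1/1
Row 1: (1,0)# 2/2 · (1,1)# 3/4 · (1,2)+ 2/4 · (1,3)+ 3/3
Row 2: (2,0)# 3/3 · (2,1)# 4/4 · (2,2)# 2/4 · (2,3)+ 2/4 · (2,4)+ 1/1
Row 3: (3,0)# 3/3 · (3,1)# 4/4 · (3,2)# 4/4 · (3,3)# 2/3
Row 4: (4,0)# 3/3 · (4,1)# 4/4 · (4,2)# 4/4 · (4,3)# 3/3
Row 5: (5,0)# 3/3 · (5,1)# 4/4 · (5,2)# 4/4 · (5,3)# 4/4 · (5,4)# 1/1
Row 6: (6,0)# 2/2 · (6,1)# 3/3 · (6,2)# 3/3 · (6,3)# 2/2
The smallest same-type fraction is 1/2 at (0,1), which reduces to 1/2. Any threshold above that leaves this agent unsatisfied.

1/2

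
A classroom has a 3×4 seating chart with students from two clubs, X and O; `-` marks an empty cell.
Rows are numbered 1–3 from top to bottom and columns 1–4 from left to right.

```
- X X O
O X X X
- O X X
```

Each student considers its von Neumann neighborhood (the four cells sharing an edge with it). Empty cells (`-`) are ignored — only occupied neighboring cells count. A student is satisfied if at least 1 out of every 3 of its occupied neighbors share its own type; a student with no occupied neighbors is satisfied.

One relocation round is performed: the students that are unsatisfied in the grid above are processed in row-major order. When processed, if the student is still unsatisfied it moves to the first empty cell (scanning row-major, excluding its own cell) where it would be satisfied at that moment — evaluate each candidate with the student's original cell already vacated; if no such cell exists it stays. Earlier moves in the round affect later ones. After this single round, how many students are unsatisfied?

Initially unsatisfied (in order): (1,4), (2,1), (3,2).
  (1,4) → (1,1).
  (2,1): now satisfied by earlier moves; stays.
  (3,2) → (3,1).
Resulting grid:
O X X -
O X X X
O - X X
All satisfied now.

0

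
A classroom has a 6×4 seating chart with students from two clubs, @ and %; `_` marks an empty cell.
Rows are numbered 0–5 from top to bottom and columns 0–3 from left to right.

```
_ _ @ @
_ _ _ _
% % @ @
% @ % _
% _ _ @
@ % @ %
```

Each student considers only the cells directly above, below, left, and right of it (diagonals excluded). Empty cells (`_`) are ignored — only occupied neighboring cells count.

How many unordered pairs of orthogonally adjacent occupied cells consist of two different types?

Scan each occupied cell's neighbors to the right and below so each pair is counted once.
From row 0: 0 unlike of 1 pairs (running 0/1).
From row 2: 3 unlike of 6 pairs (running 3/7).
From row 3: 2 unlike of 3 pairs (running 5/10).
From row 4: 2 unlike of 2 pairs (running 7/12).
From row 5: 3 unlike of 3 pairs (running 10/15).
Total adjacent occupied pairs: 15; unlike-type pairs: 10.

10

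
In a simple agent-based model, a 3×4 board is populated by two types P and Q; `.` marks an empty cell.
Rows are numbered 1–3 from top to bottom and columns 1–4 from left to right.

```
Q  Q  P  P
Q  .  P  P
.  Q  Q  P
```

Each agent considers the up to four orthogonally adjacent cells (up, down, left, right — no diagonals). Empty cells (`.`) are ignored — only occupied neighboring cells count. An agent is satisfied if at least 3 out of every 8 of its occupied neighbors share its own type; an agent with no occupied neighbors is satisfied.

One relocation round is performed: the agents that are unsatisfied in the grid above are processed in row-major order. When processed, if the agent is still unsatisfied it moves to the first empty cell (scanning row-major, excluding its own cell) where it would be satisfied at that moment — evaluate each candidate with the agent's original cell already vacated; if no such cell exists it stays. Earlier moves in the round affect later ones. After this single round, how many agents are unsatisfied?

Initially unsatisfied (in order): (3,3).
  (3,3) → (2,2).
Resulting grid:
Q Q P P
Q Q P P
. Q . P
All satisfied now.

0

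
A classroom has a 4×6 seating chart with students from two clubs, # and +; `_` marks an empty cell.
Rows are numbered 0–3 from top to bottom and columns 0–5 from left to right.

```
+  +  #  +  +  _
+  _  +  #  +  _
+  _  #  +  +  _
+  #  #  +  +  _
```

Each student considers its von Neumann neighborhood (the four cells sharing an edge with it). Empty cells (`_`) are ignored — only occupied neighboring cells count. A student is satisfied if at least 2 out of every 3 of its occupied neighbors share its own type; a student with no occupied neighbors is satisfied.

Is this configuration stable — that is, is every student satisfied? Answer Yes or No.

(0,0)+ 2/2 ok
(0,1)+ 1/2 unhappy
(0,2)# 0/3 unhappy
(0,3)+ 1/3 unhappy
(0,4)+ 2/2 ok
(1,0)+ 2/2 ok
(1,2)+ 0/3 unhappy
(1,3)# 0/4 unhappy
(1,4)+ 2/3 ok
(2,0)+ 2/2 ok
(2,2)# 1/3 unhappy
(2,3)+ 2/4 unhappy
(2,4)+ 3/3 ok
(3,0)+ 1/2 unhappy
(3,1)# 1/2 unhappy
(3,2)# 2/3 ok
(3,3)+ 2/3 ok
(3,4)+ 2/2 ok
For instance (0,1) has only 1/2 same-type neighbors, below 2/3.

No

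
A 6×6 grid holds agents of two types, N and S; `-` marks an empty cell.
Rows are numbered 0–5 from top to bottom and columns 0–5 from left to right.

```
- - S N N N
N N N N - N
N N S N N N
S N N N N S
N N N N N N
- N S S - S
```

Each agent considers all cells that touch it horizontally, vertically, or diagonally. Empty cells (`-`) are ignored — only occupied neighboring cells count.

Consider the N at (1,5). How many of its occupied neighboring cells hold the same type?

Occupied neighbors of (1,5): (0,4)=N, (0,5)=N, (2,4)=N, (2,5)=N.
Same type (N): 4 of 4.

4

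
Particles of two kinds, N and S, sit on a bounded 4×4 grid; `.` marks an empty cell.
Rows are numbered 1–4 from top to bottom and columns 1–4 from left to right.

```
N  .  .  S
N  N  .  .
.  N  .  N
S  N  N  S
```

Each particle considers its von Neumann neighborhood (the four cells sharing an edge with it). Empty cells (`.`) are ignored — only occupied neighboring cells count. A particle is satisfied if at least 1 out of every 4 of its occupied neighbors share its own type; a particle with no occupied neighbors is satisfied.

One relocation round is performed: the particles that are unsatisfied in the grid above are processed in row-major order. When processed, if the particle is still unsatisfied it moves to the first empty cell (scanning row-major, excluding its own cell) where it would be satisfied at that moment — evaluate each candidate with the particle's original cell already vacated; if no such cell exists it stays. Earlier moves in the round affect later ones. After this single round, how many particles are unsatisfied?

Initially unsatisfied (in order): (3,4), (4,1), (4,4).
  (3,4) → (1,2).
  (4,1) → (1,3).
  (4,4) → (2,3).
Resulting grid:
N N S S
N N S .
. N . .
. N N .
All satisfied now.

0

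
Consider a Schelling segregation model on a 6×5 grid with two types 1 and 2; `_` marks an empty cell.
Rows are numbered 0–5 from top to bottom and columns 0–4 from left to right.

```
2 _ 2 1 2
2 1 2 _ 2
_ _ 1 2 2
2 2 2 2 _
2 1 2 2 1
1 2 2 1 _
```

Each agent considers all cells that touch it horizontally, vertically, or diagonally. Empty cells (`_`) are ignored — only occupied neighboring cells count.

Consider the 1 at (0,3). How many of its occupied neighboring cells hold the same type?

0

Occupied neighbors of (0,3): (0,2)=2, (0,4)=2, (1,2)=2, (1,4)=2.
Same type (1): 0 of 4.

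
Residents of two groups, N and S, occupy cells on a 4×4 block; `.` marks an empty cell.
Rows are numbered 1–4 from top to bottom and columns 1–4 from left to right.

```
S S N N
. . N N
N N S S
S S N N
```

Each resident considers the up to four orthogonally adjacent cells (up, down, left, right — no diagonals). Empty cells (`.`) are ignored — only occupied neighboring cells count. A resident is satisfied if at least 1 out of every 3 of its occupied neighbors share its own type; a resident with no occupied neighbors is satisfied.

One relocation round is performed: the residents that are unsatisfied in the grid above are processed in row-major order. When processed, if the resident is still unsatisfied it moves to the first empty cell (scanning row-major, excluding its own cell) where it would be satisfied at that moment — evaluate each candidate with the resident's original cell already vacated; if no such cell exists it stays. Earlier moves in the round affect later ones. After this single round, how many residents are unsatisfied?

1

Initially unsatisfied (in order): (3,3).
  (3,3) → (2,1).
Resulting grid:
S S N N
S . N N
N N . S
S S N N
Unsatisfied now: (3,4).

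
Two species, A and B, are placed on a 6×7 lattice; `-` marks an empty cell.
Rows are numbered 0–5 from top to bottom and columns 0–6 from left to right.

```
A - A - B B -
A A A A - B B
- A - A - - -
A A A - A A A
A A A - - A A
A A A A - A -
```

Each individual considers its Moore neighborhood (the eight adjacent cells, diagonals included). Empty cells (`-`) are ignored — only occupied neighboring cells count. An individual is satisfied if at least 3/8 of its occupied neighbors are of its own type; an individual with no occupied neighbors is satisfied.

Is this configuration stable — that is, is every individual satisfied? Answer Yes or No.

(0,0)A 2/2 satisfied
(0,2)A 3/3 satisfied
(0,4)B 2/3 satisfied
(0,5)B 3/3 satisfied
(1,0)A 3/3 satisfied
(1,1)A 5/5 satisfied
(1,2)A 5/5 satisfied
(1,3)A 3/4 satisfied
(1,5)B 3/3 satisfied
(1,6)B 2/2 satisfied
(2,1)A 6/6 satisfied
(2,3)A 4/4 satisfied
(3,0)A 4/4 satisfied
(3,1)A 6/6 satisfied
(3,2)A 5/5 satisfied
(3,4)A 3/3 satisfied
(3,5)A 4/4 satisfied
(3,6)A 3/3 satisfied
(4,0)A 5/5 satisfied
(4,1)A 8/8 satisfied
(4,2)A 6/6 satisfied
(4,5)A 5/5 satisfied
(4,6)A 4/4 satisfied
(5,0)A 3/3 satisfied
(5,1)A 5/5 satisfied
(5,2)A 4/4 satisfied
(5,3)A 2/2 satisfied
(5,5)A 2/2 satisfied
All meet the threshold, so the configuration is stable.

Yes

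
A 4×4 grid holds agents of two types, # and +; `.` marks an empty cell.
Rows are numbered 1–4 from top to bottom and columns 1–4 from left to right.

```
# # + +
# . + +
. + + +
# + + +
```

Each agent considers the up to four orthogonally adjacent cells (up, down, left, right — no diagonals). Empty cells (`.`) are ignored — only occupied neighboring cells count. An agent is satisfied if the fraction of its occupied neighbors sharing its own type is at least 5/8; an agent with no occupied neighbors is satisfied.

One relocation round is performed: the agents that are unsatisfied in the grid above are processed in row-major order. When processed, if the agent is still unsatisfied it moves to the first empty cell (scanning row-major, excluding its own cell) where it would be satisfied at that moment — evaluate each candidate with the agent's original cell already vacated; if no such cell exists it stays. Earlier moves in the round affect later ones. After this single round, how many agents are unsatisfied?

Initially unsatisfied (in order): (1,2), (4,1).
  (1,2) → (3,1).
  (4,1): no empty cell satisfies it; stays.
Resulting grid:
# . + +
# . + +
# + + +
# + + +
Unsatisfied now: (4,1).

1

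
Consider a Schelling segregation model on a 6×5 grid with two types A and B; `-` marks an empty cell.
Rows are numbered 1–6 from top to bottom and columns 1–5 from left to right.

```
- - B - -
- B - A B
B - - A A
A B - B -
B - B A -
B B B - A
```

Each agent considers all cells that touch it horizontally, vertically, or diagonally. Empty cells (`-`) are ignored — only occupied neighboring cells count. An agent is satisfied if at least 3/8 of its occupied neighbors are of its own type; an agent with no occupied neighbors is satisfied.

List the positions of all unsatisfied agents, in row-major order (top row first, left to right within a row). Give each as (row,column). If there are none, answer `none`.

(1,3)B 1/2 ok
(2,2)B 2/2 ok
(2,4)A 2/4 ok
(2,5)B 0/3 unhappy
(3,1)B 2/3 ok
(3,4)A 2/4 ok
(3,5)A 2/4 ok
(4,1)A 0/3 unhappy
(4,2)B 3/4 ok
(4,4)B 1/4 unhappy
(5,1)B 3/4 ok
(5,3)B 4/5 ok
(5,4)A 1/4 unhappy
(6,1)B 2/2 ok
(6,2)B 4/4 ok
(6,3)B 2/3 ok
(6,5)A 1/1 ok

(2,5), (4,1), (4,4), (5,4)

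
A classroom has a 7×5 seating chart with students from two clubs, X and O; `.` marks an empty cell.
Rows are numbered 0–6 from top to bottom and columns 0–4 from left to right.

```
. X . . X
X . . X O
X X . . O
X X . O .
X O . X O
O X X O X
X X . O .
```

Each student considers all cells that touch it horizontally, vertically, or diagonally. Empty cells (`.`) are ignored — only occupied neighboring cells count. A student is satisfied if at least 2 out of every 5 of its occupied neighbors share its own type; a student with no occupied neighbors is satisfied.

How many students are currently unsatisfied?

6

Row 0: (0,1)X 1/1 satisfied · (0,4)X 1/2 satisfied
Row 1: (1,0)X 3/3 satisfied · (1,3)X 1/3 not · (1,4)O 1/3 not
Row 2: (2,0)X 4/4 satisfied · (2,1)X 4/4 satisfied · (2,4)O 2/3 satisfied
Row 3: (3,0)X 4/5 satisfied · (3,1)X 4/5 satisfied · (3,3)O 2/3 satisfied
Row 4: (4,0)X 3/5 satisfied · (4,1)O 1/6 not · (4,3)X 2/5 satisfied · (4,4)O 2/4 satisfied
Row 5: (5,0)O 1/5 not · (5,1)X 4/6 satisfied · (5,2)X 3/6 satisfied · (5,3)O 2/5 satisfied · (5,4)X 1/4 not
Row 6: (6,0)X 2/3 satisfied · (6,1)X 3/4 satisfied · (6,3)O 1/3 not
Unsatisfied: (1,3), (1,4), (4,1), (5,0), (5,4), (6,3) — 6 in total.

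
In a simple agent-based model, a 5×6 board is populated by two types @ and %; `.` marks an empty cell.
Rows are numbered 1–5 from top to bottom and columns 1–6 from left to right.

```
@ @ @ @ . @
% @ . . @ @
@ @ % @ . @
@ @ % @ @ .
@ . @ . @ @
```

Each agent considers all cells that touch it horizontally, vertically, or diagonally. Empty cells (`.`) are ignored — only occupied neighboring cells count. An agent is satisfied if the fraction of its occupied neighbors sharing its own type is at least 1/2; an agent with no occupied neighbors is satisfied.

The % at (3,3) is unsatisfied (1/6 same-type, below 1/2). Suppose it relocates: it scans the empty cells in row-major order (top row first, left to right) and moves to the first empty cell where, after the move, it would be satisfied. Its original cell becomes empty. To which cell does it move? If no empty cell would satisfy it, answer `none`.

Vacating (3,3). Empty cells in order:
  (1,5): 0/4 same-type → still unsatisfied.
  (2,3): 0/6 same-type → still unsatisfied.
  (2,4): 0/4 same-type → still unsatisfied.
  (3,5): 0/6 same-type → still unsatisfied.
  (4,6): 0/4 same-type → still unsatisfied.
  (5,2): 1/5 same-type → still unsatisfied.
  (5,4): 1/5 same-type → still unsatisfied.

none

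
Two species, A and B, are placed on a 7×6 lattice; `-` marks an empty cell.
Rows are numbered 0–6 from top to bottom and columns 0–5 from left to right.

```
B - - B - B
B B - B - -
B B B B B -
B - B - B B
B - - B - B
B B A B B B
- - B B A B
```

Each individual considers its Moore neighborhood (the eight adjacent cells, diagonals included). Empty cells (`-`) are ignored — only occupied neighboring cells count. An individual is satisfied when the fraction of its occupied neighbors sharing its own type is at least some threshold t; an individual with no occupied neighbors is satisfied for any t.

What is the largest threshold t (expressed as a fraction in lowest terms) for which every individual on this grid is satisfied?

Row 0: (0,0)B 2/2 · (0,3)B 1/1 · (0,5)B — no occupied neighbors
Row 1: (1,0)B 4/4 · (1,1)B 5/5 · (1,3)B 4/4
Row 2: (2,0)B 4/4 · (2,1)B 6/6 · (2,2)B 5/5 · (2,3)B 5/5 · (2,4)B 4/4
Row 3: (3,0)B 3/3 · (3,2)B 4/4 · (3,4)B 5/5 · (3,5)B 3/3
Row 4: (4,0)B 3/3 · (4,3)B 4/5 · (4,5)B 4/4
Row 5: (5,0)B 2/2 · (5,1)B 3/4 · (5,2)A 0/5 · (5,3)B 4/6 · (5,4)B 6/7 · (5,5)B 3/4
Row 6: (6,2)B 3/4 · (6,3)B 3/5 · (6,4)A 0/5 · (6,5)B 2/3
The smallest same-type fraction is 0/5 at (5,2), which reduces to 0/1. Any threshold above that leaves this individual unsatisfied.

0/1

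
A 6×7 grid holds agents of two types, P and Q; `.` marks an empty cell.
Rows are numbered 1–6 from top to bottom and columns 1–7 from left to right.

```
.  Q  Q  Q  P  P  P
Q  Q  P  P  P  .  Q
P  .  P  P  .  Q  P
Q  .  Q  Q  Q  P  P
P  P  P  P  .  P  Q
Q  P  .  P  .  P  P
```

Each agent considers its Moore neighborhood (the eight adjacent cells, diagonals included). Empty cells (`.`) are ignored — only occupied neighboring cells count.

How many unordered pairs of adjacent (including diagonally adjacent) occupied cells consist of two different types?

Scan each occupied cell's neighbors to the right and below (and the two forward diagonals) so each pair is counted once.
Row 1: Q(1,2)–Q(1,3)= Q(1,2)–Q(2,2)= Q(1,2)–P(2,3)≠ Q(1,2)–Q(2,1)= Q(1,3)–Q(1,4)= Q(1,3)–P(2,3)≠ Q(1,3)–P(2,4)≠ Q(1,3)–Q(2,2)= Q(1,4)–P(1,5)≠ Q(1,4)–P(2,4)≠ Q(1,4)–P(2,5)≠ Q(1,4)–P(2,3)≠ P(1,5)–P(1,6)= P(1,5)–P(2,5)= P(1,5)–P(2,4)= P(1,6)–P(1,7)= P(1,6)–Q(2,7)≠ P(1,6)–P(2,5)= P(1,7)–Q(2,7)≠  → 9/19 unlike.
Row 2: Q(2,1)–Q(2,2)= Q(2,1)–P(3,1)≠ Q(2,2)–P(2,3)≠ Q(2,2)–P(3,3)≠ Q(2,2)–P(3,1)≠ P(2,3)–P(2,4)= P(2,3)–P(3,3)= P(2,3)–P(3,4)= P(2,4)–P(2,5)= P(2,4)–P(3,4)= P(2,4)–P(3,3)= P(2,5)–Q(3,6)≠ P(2,5)–P(3,4)= Q(2,7)–P(3,7)≠ Q(2,7)–Q(3,6)=  → 6/15 unlike.
Row 3: P(3,1)–Q(4,1)≠ P(3,3)–P(3,4)= P(3,3)–Q(4,3)≠ P(3,3)–Q(4,4)≠ P(3,4)–Q(4,4)≠ P(3,4)–Q(4,5)≠ P(3,4)–Q(4,3)≠ Q(3,6)–P(3,7)≠ Q(3,6)–P(4,6)≠ Q(3,6)–P(4,7)≠ Q(3,6)–Q(4,5)= P(3,7)–P(4,7)= P(3,7)–P(4,6)=  → 9/13 unlike.
Row 4: Q(4,1)–P(5,1)≠ Q(4,1)–P(5,2)≠ Q(4,3)–Q(4,4)= Q(4,3)–P(5,3)≠ Q(4,3)–P(5,4)≠ Q(4,3)–P(5,2)≠ Q(4,4)–Q(4,5)= Q(4,4)–P(5,4)≠ Q(4,4)–P(5,3)≠ Q(4,5)–P(4,6)≠ Q(4,5)–P(5,6)≠ Q(4,5)–P(5,4)≠ P(4,6)–P(4,7)= P(4,6)–P(5,6)= P(4,6)–Q(5,7)≠ P(4,7)–Q(5,7)≠ P(4,7)–P(5,6)=  → 12/17 unlike.
Row 5: P(5,1)–P(5,2)= P(5,1)–Q(6,1)≠ P(5,1)–P(6,2)= P(5,2)–P(5,3)= P(5,2)–P(6,2)= P(5,2)–Q(6,1)≠ P(5,3)–P(5,4)= P(5,3)–P(6,4)= P(5,3)–P(6,2)= P(5,4)–P(6,4)= P(5,6)–Q(5,7)≠ P(5,6)–P(6,6)= P(5,6)–P(6,7)= Q(5,7)–P(6,7)≠ Q(5,7)–P(6,6)≠  → 5/15 unlike.
Row 6: Q(6,1)–P(6,2)≠ P(6,6)–P(6,7)=  → 1/2 unlike.
Total adjacent occupied pairs: 81; unlike-type pairs: 42.

42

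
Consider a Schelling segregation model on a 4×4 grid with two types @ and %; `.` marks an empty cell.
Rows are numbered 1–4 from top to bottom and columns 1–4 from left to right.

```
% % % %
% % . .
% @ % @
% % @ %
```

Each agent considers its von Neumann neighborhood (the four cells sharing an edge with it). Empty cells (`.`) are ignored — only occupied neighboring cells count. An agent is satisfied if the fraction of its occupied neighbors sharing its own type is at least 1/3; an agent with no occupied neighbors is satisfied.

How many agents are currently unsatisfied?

(1,1)% 2/2 ✓
(1,2)% 3/3 ✓
(1,3)% 2/2 ✓
(1,4)% 1/1 ✓
(2,1)% 3/3 ✓
(2,2)% 2/3 ✓
(3,1)% 2/3 ✓
(3,2)@ 0/4 ✗
(3,3)% 0/3 ✗
(3,4)@ 0/2 ✗
(4,1)% 2/2 ✓
(4,2)% 1/3 ✓
(4,3)@ 0/3 ✗
(4,4)% 0/2 ✗
Unsatisfied: (3,2), (3,3), (3,4), (4,3), (4,4) — 5 in total.

5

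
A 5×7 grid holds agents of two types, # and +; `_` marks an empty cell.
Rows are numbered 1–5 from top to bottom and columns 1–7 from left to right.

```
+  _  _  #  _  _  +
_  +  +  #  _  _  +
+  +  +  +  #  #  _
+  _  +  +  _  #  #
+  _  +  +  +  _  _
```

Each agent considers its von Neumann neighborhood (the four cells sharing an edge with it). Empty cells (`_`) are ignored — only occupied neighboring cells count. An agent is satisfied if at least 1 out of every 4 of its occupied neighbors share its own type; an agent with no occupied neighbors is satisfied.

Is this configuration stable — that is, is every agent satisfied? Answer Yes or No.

Row 1: (1,1)+ 0/0 ok · (1,4)# 1/1 ok · (1,7)+ 1/1 ok
Row 2: (2,2)+ 2/2 ok · (2,3)+ 2/3 ok · (2,4)# 1/3 ok · (2,7)+ 1/1 ok
Row 3: (3,1)+ 2/2 ok · (3,2)+ 3/3 ok · (3,3)+ 4/4 ok · (3,4)+ 2/4 ok · (3,5)# 1/2 ok · (3,6)# 2/2 ok
Row 4: (4,1)+ 2/2 ok · (4,3)+ 3/3 ok · (4,4)+ 3/3 ok · (4,6)# 2/2 ok · (4,7)# 1/1 ok
Row 5: (5,1)+ 1/1 ok · (5,3)+ 2/2 ok · (5,4)+ 3/3 ok · (5,5)+ 1/1 ok
All meet the threshold, so the configuration is stable.

Yes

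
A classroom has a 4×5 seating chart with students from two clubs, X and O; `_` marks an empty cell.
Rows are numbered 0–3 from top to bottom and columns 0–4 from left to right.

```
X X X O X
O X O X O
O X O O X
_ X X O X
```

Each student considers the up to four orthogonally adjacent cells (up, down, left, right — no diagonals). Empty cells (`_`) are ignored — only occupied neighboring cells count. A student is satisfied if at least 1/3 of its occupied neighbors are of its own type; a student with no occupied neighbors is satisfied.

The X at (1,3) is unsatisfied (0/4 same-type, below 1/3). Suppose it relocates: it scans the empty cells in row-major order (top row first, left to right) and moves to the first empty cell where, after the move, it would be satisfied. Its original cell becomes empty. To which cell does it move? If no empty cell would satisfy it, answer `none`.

(3,0)

Vacating (1,3). Empty cells in order:
  (3,0): 1/2 same-type → satisfied — stop here.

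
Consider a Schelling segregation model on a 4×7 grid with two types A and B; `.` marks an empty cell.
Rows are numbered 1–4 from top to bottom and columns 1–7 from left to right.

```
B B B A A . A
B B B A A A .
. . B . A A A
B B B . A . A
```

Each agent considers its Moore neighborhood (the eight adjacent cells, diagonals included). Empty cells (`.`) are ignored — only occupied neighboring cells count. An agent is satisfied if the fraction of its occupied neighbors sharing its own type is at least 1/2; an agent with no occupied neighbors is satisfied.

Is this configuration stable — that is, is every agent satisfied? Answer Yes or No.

Yes

(1,1)B 3/3 ✓
(1,2)B 5/5 ✓
(1,3)B 3/5 ✓
(1,4)A 3/5 ✓
(1,5)A 4/4 ✓
(1,7)A 1/1 ✓
(2,1)B 3/3 ✓
(2,2)B 6/6 ✓
(2,3)B 4/6 ✓
(2,4)A 4/7 ✓
(2,5)A 6/6 ✓
(2,6)A 6/6 ✓
(3,3)B 4/5 ✓
(3,5)A 5/5 ✓
(3,6)A 6/6 ✓
(3,7)A 3/3 ✓
(4,1)B 1/1 ✓
(4,2)B 3/3 ✓
(4,3)B 2/2 ✓
(4,5)A 2/2 ✓
(4,7)A 2/2 ✓
All meet the threshold, so the configuration is stable.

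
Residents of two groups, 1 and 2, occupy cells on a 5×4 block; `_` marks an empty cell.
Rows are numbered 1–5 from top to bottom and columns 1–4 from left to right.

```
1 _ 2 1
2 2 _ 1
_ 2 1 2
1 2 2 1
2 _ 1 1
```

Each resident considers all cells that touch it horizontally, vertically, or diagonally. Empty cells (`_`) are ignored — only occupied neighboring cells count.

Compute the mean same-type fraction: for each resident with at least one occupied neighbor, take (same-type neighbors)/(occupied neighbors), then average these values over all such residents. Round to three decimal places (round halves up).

Row 1: (1,1)1 0/2 · (1,3)2 1/3 · (1,4)1 1/2
Row 2: (2,1)2 2/3 · (2,2)2 3/5 · (2,4)1 2/4
Row 3: (3,2)2 4/6 · (3,3)1 2/7 · (3,4)2 1/4
Row 4: (4,1)1 0/3 · (4,2)2 3/6 · (4,3)2 3/7 · (4,4)1 3/5
Row 5: (5,1)2 1/2 · (5,3)1 2/4 · (5,4)1 2/3
Sum over 16 residents: 0/2 + 1/3 + 1/2 + 2/3 + 3/5 + 2/4 + 4/6 + 2/7 + 1/4 + 0/3 + 3/6 + 3/7 + 3/5 + 1/2 + 2/4 + 2/3 = 2939/420; mean = 2939/420 ÷ 16 = 2939/6720 = 0.437351… → 0.437.

0.437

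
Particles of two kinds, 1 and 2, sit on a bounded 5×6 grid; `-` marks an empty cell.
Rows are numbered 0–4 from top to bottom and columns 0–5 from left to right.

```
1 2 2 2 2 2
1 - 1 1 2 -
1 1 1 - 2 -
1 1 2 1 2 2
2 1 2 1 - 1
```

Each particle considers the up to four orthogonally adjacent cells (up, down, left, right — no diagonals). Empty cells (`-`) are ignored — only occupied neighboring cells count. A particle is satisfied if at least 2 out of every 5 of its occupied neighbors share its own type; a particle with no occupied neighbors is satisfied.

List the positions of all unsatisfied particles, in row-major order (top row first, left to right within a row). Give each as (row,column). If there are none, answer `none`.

(1,3), (3,2), (3,3), (4,0), (4,1), (4,2), (4,5)

Row 0: (0,0)1 1/2 ✓ · (0,1)2 1/2 ✓ · (0,2)2 2/3 ✓ · (0,3)2 2/3 ✓ · (0,4)2 3/3 ✓ · (0,5)2 1/1 ✓
Row 1: (1,0)1 2/2 ✓ · (1,2)1 2/3 ✓ · (1,3)1 1/3 ✗ · (1,4)2 2/3 ✓
Row 2: (2,0)1 3/3 ✓ · (2,1)1 3/3 ✓ · (2,2)1 2/3 ✓ · (2,4)2 2/2 ✓
Row 3: (3,0)1 2/3 ✓ · (3,1)1 3/4 ✓ · (3,2)2 1/4 ✗ · (3,3)1 1/3 ✗ · (3,4)2 2/3 ✓ · (3,5)2 1/2 ✓
Row 4: (4,0)2 0/2 ✗ · (4,1)1 1/3 ✗ · (4,2)2 1/3 ✗ · (4,3)1 1/2 ✓ · (4,5)1 0/1 ✗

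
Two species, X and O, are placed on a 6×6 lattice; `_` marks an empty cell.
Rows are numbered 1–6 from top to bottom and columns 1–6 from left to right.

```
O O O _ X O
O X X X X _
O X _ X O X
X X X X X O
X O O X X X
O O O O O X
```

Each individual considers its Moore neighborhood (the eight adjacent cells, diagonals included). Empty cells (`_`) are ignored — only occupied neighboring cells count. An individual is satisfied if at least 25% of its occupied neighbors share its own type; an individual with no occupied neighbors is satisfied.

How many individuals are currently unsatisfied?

Row 1: (1,1)O 2/3 ok · (1,2)O 3/5 ok · (1,3)O 1/4 ok · (1,5)X 2/3 ok · (1,6)O 0/2 unhappy
Row 2: (2,1)O 3/5 ok · (2,2)X 2/7 ok · (2,3)X 4/6 ok · (2,4)X 4/6 ok · (2,5)X 4/6 ok
Row 3: (3,1)O 1/5 unhappy · (3,2)X 5/7 ok · (3,4)X 6/7 ok · (3,5)O 1/7 unhappy · (3,6)X 2/4 ok
Row 4: (4,1)X 3/5 ok · (4,2)X 4/7 ok · (4,3)X 5/7 ok · (4,4)X 5/7 ok · (4,5)X 6/8 ok · (4,6)O 1/5 unhappy
Row 5: (5,1)X 2/5 ok · (5,2)O 4/8 ok · (5,3)O 4/8 ok · (5,4)X 4/8 ok · (5,5)X 5/8 ok · (5,6)X 3/5 ok
Row 6: (6,1)O 2/3 ok · (6,2)O 4/5 ok · (6,3)O 4/5 ok · (6,4)O 3/5 ok · (6,5)O 1/5 unhappy · (6,6)X 2/3 ok
Unsatisfied: (1,6), (3,1), (3,5), (4,6), (6,5) — 5 in total.

5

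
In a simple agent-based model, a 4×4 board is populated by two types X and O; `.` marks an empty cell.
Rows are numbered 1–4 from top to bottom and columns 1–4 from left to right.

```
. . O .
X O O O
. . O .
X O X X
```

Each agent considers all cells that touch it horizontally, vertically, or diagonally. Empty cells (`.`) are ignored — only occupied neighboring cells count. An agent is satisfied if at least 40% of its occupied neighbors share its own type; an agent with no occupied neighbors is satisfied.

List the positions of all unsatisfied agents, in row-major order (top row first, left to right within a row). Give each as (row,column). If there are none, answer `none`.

Row 1: (1,3)O 3/3 ✓
Row 2: (2,1)X 0/1 ✗ · (2,2)O 3/4 ✓ · (2,3)O 4/4 ✓ · (2,4)O 3/3 ✓
Row 3: (3,3)O 4/6 ✓
Row 4: (4,1)X 0/1 ✗ · (4,2)O 1/3 ✗ · (4,3)X 1/3 ✗ · (4,4)X 1/2 ✓

(2,1), (4,1), (4,2), (4,3)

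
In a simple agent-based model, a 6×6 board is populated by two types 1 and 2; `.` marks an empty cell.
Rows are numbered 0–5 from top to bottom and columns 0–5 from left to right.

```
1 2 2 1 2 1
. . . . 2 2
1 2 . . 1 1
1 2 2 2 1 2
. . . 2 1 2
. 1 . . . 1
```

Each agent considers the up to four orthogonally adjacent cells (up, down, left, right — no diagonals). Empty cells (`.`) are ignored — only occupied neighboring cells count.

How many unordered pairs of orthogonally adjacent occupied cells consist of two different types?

Scan each occupied cell's neighbors to the right and below so each pair is counted once.
Row 0: 1(0,0)–2(0,1)≠ 2(0,1)–2(0,2)= 2(0,2)–1(0,3)≠ 1(0,3)–2(0,4)≠ 2(0,4)–1(0,5)≠ 2(0,4)–2(1,4)= 1(0,5)–2(1,5)≠  → 5/7 unlike.
Row 1: 2(1,4)–2(1,5)= 2(1,4)–1(2,4)≠ 2(1,5)–1(2,5)≠  → 2/3 unlike.
Row 2: 1(2,0)–2(2,1)≠ 1(2,0)–1(3,0)= 2(2,1)–2(3,1)= 1(2,4)–1(2,5)= 1(2,4)–1(3,4)= 1(2,5)–2(3,5)≠  → 2/6 unlike.
Row 3: 1(3,0)–2(3,1)≠ 2(3,1)–2(3,2)= 2(3,2)–2(3,3)= 2(3,3)–1(3,4)≠ 2(3,3)–2(4,3)= 1(3,4)–2(3,5)≠ 1(3,4)–1(4,4)= 2(3,5)–2(4,5)=  → 3/8 unlike.
Row 4: 2(4,3)–1(4,4)≠ 1(4,4)–2(4,5)≠ 2(4,5)–1(5,5)≠  → 3/3 unlike.
Total adjacent occupied pairs: 27; unlike-type pairs: 15.

15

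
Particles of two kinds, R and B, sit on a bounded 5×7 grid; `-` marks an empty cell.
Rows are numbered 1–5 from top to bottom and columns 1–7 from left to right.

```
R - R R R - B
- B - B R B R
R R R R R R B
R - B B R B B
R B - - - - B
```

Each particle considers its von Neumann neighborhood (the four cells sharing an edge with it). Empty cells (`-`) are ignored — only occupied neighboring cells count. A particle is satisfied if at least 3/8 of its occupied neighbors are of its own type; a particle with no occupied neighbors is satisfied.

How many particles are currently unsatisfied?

(1,1)R 0/0 ok
(1,3)R 1/1 ok
(1,4)R 2/3 ok
(1,5)R 2/2 ok
(1,7)B 0/1 unhappy
(2,2)B 0/1 unhappy
(2,4)B 0/3 unhappy
(2,5)R 2/4 ok
(2,6)B 0/3 unhappy
(2,7)R 0/3 unhappy
(3,1)R 2/2 ok
(3,2)R 2/3 ok
(3,3)R 2/3 ok
(3,4)R 2/4 ok
(3,5)R 4/4 ok
(3,6)R 1/4 unhappy
(3,7)B 1/3 unhappy
(4,1)R 2/2 ok
(4,3)B 1/2 ok
(4,4)B 1/3 unhappy
(4,5)R 1/3 unhappy
(4,6)B 1/3 unhappy
(4,7)B 3/3 ok
(5,1)R 1/2 ok
(5,2)B 0/1 unhappy
(5,7)B 1/1 ok
Unsatisfied: (1,7), (2,2), (2,4), (2,6), (2,7), (3,6), (3,7), (4,4), (4,5), (4,6), (5,2) — 11 in total.

11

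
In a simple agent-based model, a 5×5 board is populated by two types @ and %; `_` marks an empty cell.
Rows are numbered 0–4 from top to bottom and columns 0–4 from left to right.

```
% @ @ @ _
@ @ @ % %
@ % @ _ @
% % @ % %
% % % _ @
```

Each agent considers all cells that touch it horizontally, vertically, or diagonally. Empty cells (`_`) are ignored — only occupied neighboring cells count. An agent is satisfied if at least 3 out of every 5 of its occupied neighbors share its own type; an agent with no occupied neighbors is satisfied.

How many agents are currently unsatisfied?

12

(0,0)% 0/3 not
(0,1)@ 4/5 satisfied
(0,2)@ 4/5 satisfied
(0,3)@ 2/4 not
(1,0)@ 3/5 satisfied
(1,1)@ 6/8 satisfied
(1,2)@ 5/7 satisfied
(1,3)% 1/6 not
(1,4)% 1/3 not
(2,0)@ 2/5 not
(2,1)% 2/8 not
(2,2)@ 3/7 not
(2,4)@ 0/4 not
(3,0)% 4/5 satisfied
(3,1)% 5/8 satisfied
(3,2)@ 1/6 not
(3,3)% 2/6 not
(3,4)% 1/3 not
(4,0)% 3/3 satisfied
(4,1)% 4/5 satisfied
(4,2)% 3/4 satisfied
(4,4)@ 0/2 not
Unsatisfied: (0,0), (0,3), (1,3), (1,4), (2,0), (2,1), (2,2), (2,4), (3,2), (3,3), (3,4), (4,4) — 12 in total.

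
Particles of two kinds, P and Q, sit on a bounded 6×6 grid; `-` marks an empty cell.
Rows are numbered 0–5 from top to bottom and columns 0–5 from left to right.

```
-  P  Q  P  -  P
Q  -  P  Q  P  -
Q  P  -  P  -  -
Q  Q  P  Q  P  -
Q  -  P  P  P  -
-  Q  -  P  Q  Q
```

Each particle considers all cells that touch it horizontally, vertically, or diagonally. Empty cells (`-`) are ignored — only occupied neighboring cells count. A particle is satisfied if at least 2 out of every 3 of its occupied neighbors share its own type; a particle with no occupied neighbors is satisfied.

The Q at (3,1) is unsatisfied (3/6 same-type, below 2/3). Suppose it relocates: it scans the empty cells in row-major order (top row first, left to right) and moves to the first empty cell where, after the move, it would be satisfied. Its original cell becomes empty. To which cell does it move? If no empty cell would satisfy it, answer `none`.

(5,0)

Vacating (3,1). Empty cells in order:
  (0,0): 1/2 same-type → still unsatisfied.
  (0,4): 1/4 same-type → still unsatisfied.
  (1,1): 3/6 same-type → still unsatisfied.
  (1,5): 0/2 same-type → still unsatisfied.
  (2,2): 2/6 same-type → still unsatisfied.
  (2,4): 2/5 same-type → still unsatisfied.
  (2,5): 0/2 same-type → still unsatisfied.
  (3,5): 0/2 same-type → still unsatisfied.
  (4,1): 3/5 same-type → still unsatisfied.
  (4,5): 2/4 same-type → still unsatisfied.
  (5,0): 2/2 same-type → satisfied — stop here.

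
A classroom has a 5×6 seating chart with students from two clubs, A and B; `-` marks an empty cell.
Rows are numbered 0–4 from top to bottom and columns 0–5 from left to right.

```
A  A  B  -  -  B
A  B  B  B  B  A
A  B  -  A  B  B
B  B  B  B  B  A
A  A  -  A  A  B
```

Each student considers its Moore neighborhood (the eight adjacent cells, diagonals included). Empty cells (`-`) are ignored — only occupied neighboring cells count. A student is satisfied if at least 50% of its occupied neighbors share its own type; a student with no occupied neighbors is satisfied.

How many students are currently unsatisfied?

12

(0,0)A 2/3 ✓
(0,1)A 2/5 ✗
(0,2)B 3/4 ✓
(0,5)B 1/2 ✓
(1,0)A 3/5 ✓
(1,1)B 3/7 ✗
(1,2)B 4/6 ✓
(1,3)B 4/5 ✓
(1,4)B 4/6 ✓
(1,5)A 0/4 ✗
(2,0)A 1/5 ✗
(2,1)B 5/7 ✓
(2,3)A 0/7 ✗
(2,4)B 5/8 ✓
(2,5)B 3/5 ✓
(3,0)B 2/5 ✗
(3,1)B 3/6 ✓
(3,2)B 3/6 ✓
(3,3)B 3/6 ✓
(3,4)B 4/8 ✓
(3,5)A 1/5 ✗
(4,0)A 1/3 ✗
(4,1)A 1/4 ✗
(4,3)A 1/4 ✗
(4,4)A 2/5 ✗
(4,5)B 1/3 ✗
Unsatisfied: (0,1), (1,1), (1,5), (2,0), (2,3), (3,0), (3,5), (4,0), (4,1), (4,3), (4,4), (4,5) — 12 in total.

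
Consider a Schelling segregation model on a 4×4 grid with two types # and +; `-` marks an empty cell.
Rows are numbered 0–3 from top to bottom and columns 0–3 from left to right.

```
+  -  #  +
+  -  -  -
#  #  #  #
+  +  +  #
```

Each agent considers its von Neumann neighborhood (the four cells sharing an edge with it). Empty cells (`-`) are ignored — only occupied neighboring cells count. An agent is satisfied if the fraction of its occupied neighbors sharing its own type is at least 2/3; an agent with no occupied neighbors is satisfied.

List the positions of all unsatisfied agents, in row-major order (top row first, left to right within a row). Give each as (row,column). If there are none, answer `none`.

Row 0: (0,0)+ 1/1 ✓ · (0,2)# 0/1 ✗ · (0,3)+ 0/1 ✗
Row 1: (1,0)+ 1/2 ✗
Row 2: (2,0)# 1/3 ✗ · (2,1)# 2/3 ✓ · (2,2)# 2/3 ✓ · (2,3)# 2/2 ✓
Row 3: (3,0)+ 1/2 ✗ · (3,1)+ 2/3 ✓ · (3,2)+ 1/3 ✗ · (3,3)# 1/2 ✗

(0,2), (0,3), (1,0), (2,0), (3,0), (3,2), (3,3)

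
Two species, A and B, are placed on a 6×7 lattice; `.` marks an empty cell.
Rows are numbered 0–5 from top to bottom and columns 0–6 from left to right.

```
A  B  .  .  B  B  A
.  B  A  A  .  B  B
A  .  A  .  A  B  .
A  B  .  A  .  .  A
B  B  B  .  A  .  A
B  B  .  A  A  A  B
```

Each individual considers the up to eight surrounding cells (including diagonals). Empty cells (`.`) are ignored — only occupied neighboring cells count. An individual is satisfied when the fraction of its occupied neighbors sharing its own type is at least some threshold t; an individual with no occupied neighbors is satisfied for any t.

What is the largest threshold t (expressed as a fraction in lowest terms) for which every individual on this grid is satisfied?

(0,0)A 0/2
(0,1)B 1/3
(0,4)B 2/3
(0,5)B 3/4
(0,6)A 0/3
(1,1)B 1/5
(1,2)A 2/4
(1,3)A 3/4
(1,5)B 4/6
(1,6)B 3/4
(2,0)A 1/3
(2,2)A 3/5
(2,4)A 2/4
(2,5)B 2/4
(3,0)A 1/4
(3,1)B 3/6
(3,3)A 3/4
(3,6)A 1/2
(4,0)B 4/5
(4,1)B 5/6
(4,2)B 3/5
(4,4)A 4/4
(4,6)A 2/3
(5,0)B 3/3
(5,1)B 4/4
(5,3)A 2/3
(5,4)A 3/3
(5,5)A 3/4
(5,6)B 0/2
The smallest same-type fraction is 0/2 at (0,0), which reduces to 0/1. Any threshold above that leaves this individual unsatisfied.

0/1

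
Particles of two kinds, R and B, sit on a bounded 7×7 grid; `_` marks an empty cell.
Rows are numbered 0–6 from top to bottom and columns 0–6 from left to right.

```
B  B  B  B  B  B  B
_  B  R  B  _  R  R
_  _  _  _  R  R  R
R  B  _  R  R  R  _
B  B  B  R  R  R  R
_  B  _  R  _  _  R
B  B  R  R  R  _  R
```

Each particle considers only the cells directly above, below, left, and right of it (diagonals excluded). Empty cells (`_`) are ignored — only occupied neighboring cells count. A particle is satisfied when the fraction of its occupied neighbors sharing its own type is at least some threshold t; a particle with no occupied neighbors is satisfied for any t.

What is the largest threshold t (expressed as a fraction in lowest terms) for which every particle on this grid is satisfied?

0/1

Row 0: (0,0)B 1/1 · (0,1)B 3/3 · (0,2)B 2/3 · (0,3)B 3/3 · (0,4)B 2/2 · (0,5)B 2/3 · (0,6)B 1/2
Row 1: (1,1)B 1/2 · (1,2)R 0/3 · (1,3)B 1/2 · (1,5)R 2/3 · (1,6)R 2/3
Row 2: (2,4)R 2/2 · (2,5)R 4/4 · (2,6)R 2/2
Row 3: (3,0)R 0/2 · (3,1)B 1/2 · (3,3)R 2/2 · (3,4)R 4/4 · (3,5)R 3/3
Row 4: (4,0)B 1/2 · (4,1)B 4/4 · (4,2)B 1/2 · (4,3)R 3/4 · (4,4)R 3/3 · (4,5)R 3/3 · (4,6)R 2/2
Row 5: (5,1)B 2/2 · (5,3)R 2/2 · (5,6)R 2/2
Row 6: (6,0)B 1/1 · (6,1)B 2/3 · (6,2)R 1/2 · (6,3)R 3/3 · (6,4)R 1/1 · (6,6)R 1/1
The smallest same-type fraction is 0/3 at (1,2), which reduces to 0/1. Any threshold above that leaves this particle unsatisfied.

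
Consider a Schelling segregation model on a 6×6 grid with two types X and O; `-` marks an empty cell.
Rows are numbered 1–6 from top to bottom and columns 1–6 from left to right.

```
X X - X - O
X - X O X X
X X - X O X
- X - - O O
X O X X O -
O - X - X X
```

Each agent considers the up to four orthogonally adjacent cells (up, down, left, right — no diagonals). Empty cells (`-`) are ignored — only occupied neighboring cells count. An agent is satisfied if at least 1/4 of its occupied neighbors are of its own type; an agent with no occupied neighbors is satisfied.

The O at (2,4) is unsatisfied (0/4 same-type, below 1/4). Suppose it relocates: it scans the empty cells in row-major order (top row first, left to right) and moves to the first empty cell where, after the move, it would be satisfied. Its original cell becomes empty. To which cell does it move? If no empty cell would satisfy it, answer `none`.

(1,5)

Vacating (2,4). Empty cells in order:
  (1,3): 0/3 same-type → still unsatisfied.
  (1,5): 1/3 same-type → satisfied — stop here.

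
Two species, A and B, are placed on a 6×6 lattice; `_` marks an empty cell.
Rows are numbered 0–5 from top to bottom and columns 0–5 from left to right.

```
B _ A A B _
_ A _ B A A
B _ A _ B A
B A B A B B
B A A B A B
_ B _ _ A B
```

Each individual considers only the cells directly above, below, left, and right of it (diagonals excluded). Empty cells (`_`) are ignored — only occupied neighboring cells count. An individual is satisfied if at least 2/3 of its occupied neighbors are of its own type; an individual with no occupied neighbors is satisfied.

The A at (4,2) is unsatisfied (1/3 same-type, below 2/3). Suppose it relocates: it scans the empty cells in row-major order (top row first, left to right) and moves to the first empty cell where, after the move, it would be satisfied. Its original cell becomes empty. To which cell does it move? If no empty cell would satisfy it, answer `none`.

(0,1)

Vacating (4,2). Empty cells in order:
  (0,1): 2/3 same-type → satisfied — stop here.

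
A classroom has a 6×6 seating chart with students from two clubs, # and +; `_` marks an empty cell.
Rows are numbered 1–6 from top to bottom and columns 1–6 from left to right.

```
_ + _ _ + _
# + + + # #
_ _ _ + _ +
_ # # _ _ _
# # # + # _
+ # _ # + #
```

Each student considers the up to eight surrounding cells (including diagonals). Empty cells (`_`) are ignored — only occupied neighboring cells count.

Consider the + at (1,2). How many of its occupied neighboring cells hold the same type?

2

Occupied neighbors of (1,2): (2,1)=#, (2,2)=+, (2,3)=+.
Same type (+): 2 of 3.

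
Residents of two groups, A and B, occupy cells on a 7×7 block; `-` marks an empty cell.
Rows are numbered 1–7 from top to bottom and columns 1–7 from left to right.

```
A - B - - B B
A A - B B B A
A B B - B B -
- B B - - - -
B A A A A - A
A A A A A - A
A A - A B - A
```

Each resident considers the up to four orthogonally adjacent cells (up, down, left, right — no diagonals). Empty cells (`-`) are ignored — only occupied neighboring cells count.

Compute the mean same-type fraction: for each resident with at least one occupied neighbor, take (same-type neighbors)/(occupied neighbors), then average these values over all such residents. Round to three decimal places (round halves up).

Row 1: (1,1)A 1/1 · (1,3)B — no occupied neighbors · (1,6)B 2/2 · (1,7)B 1/2
Row 2: (2,1)A 3/3 · (2,2)A 1/2 · (2,4)B 1/1 · (2,5)B 3/3 · (2,6)B 3/4 · (2,7)A 0/2
Row 3: (3,1)A 1/2 · (3,2)B 2/4 · (3,3)B 2/2 · (3,5)B 2/2 · (3,6)B 2/2
Row 4: (4,2)B 2/3 · (4,3)B 2/3
Row 5: (5,1)B 0/2 · (5,2)A 2/4 · (5,3)A 3/4 · (5,4)A 3/3 · (5,5)A 2/2 · (5,7)A 1/1
Row 6: (6,1)A 2/3 · (6,2)A 4/4 · (6,3)A 3/3 · (6,4)A 4/4 · (6,5)A 2/3 · (6,7)A 2/2
Row 7: (7,1)A 2/2 · (7,2)A 2/2 · (7,4)A 1/2 · (7,5)B 0/2 · (7,7)A 1/1
Sum over 33 residents: 1/1 + 2/2 + 1/2 + 3/3 + 1/2 + 1/1 + 3/3 + 3/4 + 0/2 + 1/2 + 2/4 + 2/2 + 2/2 + 2/2 + 2/3 + 2/3 + 0/2 + 2/4 + 3/4 + 3/3 + 2/2 + 1/1 + 2/3 + 4/4 + 3/3 + 4/4 + 2/3 + 2/2 + 2/2 + 2/2 + 1/2 + 0/2 + 1/1 = 151/6; mean = 151/6 ÷ 33 = 151/198 = 0.762626… → 0.763.

0.763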